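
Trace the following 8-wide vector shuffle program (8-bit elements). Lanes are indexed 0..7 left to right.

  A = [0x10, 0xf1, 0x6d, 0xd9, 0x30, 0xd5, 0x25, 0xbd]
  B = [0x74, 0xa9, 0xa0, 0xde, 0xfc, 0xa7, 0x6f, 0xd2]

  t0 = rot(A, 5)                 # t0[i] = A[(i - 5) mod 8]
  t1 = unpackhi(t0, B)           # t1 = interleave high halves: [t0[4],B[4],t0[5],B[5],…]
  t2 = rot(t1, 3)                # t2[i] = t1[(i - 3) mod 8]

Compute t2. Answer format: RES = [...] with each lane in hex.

RES = [ 0x6f  0x6d  0xd2  0xbd  0xfc  0x10  0xa7  0xf1 ]

→ t0 |d9|30|d5|25|bd|10|f1|6d|
→ t1 |bd|fc|10|a7|f1|6f|6d|d2|
→ t2 |6f|6d|d2|bd|fc|10|a7|f1|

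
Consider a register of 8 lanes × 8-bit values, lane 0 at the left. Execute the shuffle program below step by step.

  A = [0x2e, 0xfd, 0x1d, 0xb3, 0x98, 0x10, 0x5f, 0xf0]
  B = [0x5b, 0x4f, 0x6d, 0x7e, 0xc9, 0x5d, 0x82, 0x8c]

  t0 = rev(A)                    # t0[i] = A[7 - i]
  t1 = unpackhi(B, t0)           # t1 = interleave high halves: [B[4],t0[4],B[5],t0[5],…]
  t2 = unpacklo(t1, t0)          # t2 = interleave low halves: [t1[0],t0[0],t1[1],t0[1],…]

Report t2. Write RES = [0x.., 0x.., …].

  t0: f0 5f 10 98 b3 1d fd 2e
  t1: c9 b3 5d 1d 82 fd 8c 2e
  t2: c9 f0 b3 5f 5d 10 1d 98

RES = [0xc9, 0xf0, 0xb3, 0x5f, 0x5d, 0x10, 0x1d, 0x98]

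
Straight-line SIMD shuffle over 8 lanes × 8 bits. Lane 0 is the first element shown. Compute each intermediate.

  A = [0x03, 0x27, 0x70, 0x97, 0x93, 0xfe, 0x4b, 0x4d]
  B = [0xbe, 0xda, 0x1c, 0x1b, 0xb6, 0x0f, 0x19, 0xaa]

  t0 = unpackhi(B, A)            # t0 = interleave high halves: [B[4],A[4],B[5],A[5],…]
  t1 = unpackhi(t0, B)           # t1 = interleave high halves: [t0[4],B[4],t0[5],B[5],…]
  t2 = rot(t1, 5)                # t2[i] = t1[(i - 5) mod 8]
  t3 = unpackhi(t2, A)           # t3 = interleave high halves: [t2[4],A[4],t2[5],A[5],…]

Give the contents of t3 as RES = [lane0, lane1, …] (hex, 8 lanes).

→ t0 |b6|93|0f|fe|19|4b|aa|4d|
→ t1 |19|b6|4b|0f|aa|19|4d|aa|
→ t2 |0f|aa|19|4d|aa|19|b6|4b|
→ t3 |aa|93|19|fe|b6|4b|4b|4d|

RES = [0xaa, 0x93, 0x19, 0xfe, 0xb6, 0x4b, 0x4b, 0x4d]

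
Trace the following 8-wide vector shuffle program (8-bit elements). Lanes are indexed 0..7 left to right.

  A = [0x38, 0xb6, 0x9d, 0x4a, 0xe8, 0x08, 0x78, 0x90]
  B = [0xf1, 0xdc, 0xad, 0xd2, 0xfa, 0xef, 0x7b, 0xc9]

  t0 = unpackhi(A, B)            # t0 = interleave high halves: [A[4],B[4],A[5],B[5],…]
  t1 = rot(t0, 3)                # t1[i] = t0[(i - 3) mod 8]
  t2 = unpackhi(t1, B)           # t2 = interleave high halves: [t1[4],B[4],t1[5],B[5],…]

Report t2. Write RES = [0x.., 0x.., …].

RES = [0xfa, 0xfa, 0x08, 0xef, 0xef, 0x7b, 0x78, 0xc9]

  t0: e8 fa 08 ef 78 7b 90 c9
  t1: 7b 90 c9 e8 fa 08 ef 78
  t2: fa fa 08 ef ef 7b 78 c9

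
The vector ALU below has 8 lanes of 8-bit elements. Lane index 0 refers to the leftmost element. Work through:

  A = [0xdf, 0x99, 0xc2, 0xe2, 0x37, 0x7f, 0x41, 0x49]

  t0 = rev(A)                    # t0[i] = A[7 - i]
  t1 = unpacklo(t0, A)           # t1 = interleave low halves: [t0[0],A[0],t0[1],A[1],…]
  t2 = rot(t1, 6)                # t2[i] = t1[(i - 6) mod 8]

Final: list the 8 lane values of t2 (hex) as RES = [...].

RES = [ 0x41  0x99  0x7f  0xc2  0x37  0xe2  0x49  0xdf ]

t0 = [0x49, 0x41, 0x7f, 0x37, 0xe2, 0xc2, 0x99, 0xdf]
t1 = [0x49, 0xdf, 0x41, 0x99, 0x7f, 0xc2, 0x37, 0xe2]
t2 = [0x41, 0x99, 0x7f, 0xc2, 0x37, 0xe2, 0x49, 0xdf]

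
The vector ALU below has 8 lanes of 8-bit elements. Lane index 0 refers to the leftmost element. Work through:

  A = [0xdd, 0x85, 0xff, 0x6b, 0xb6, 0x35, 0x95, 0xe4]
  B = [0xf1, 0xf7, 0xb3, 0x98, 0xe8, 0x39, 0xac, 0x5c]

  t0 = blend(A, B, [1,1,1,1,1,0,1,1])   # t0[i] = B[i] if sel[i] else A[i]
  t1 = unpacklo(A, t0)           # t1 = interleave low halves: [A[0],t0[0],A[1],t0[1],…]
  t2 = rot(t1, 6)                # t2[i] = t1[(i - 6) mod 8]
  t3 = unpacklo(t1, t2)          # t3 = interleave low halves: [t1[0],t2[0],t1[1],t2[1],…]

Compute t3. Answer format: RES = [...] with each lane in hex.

→ t0 |f1|f7|b3|98|e8|35|ac|5c|
→ t1 |dd|f1|85|f7|ff|b3|6b|98|
→ t2 |85|f7|ff|b3|6b|98|dd|f1|
→ t3 |dd|85|f1|f7|85|ff|f7|b3|

RES = [ 0xdd  0x85  0xf1  0xf7  0x85  0xff  0xf7  0xb3 ]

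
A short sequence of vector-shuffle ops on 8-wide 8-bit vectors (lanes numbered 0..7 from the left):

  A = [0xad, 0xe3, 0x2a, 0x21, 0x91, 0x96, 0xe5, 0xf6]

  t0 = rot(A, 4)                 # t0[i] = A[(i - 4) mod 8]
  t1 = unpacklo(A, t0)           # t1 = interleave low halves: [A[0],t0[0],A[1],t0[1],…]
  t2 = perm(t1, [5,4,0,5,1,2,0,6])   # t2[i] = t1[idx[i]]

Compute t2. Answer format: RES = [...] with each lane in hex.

RES = [ 0xe5  0x2a  0xad  0xe5  0x91  0xe3  0xad  0x21 ]

→ t0 |91|96|e5|f6|ad|e3|2a|21|
→ t1 |ad|91|e3|96|2a|e5|21|f6|
→ t2 |e5|2a|ad|e5|91|e3|ad|21|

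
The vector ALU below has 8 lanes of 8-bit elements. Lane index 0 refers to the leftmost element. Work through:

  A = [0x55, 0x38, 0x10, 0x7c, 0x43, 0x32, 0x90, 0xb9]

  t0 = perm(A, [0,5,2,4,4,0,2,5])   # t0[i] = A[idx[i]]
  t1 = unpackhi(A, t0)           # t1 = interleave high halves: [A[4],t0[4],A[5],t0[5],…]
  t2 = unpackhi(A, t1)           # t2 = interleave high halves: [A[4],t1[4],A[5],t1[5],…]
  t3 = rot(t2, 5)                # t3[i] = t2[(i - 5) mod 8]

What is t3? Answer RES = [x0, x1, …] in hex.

RES = [0x10, 0x90, 0xb9, 0xb9, 0x32, 0x43, 0x90, 0x32]

t0 = [0x55, 0x32, 0x10, 0x43, 0x43, 0x55, 0x10, 0x32]
t1 = [0x43, 0x43, 0x32, 0x55, 0x90, 0x10, 0xb9, 0x32]
t2 = [0x43, 0x90, 0x32, 0x10, 0x90, 0xb9, 0xb9, 0x32]
t3 = [0x10, 0x90, 0xb9, 0xb9, 0x32, 0x43, 0x90, 0x32]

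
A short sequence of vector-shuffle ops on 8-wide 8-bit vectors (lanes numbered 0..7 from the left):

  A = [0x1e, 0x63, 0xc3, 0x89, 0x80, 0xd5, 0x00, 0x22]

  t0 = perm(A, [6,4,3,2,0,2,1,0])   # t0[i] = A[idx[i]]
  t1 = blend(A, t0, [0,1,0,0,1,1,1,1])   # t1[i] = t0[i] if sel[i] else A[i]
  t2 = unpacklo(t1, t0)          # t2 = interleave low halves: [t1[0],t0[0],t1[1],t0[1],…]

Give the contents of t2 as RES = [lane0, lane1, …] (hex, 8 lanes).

RES = [ 0x1e  0x00  0x80  0x80  0xc3  0x89  0x89  0xc3 ]

→ t0 |00|80|89|c3|1e|c3|63|1e|
→ t1 |1e|80|c3|89|1e|c3|63|1e|
→ t2 |1e|00|80|80|c3|89|89|c3|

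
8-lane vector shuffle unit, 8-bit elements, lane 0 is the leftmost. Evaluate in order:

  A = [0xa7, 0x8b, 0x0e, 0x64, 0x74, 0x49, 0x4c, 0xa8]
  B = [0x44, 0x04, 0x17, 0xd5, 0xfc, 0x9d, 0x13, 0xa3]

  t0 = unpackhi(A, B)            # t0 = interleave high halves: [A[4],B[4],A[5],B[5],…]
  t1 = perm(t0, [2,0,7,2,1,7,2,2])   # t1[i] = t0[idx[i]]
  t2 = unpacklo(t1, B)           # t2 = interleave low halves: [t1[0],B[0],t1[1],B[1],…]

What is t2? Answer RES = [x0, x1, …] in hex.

→ t0 |74|fc|49|9d|4c|13|a8|a3|
→ t1 |49|74|a3|49|fc|a3|49|49|
→ t2 |49|44|74|04|a3|17|49|d5|

RES = [ 0x49  0x44  0x74  0x04  0xa3  0x17  0x49  0xd5 ]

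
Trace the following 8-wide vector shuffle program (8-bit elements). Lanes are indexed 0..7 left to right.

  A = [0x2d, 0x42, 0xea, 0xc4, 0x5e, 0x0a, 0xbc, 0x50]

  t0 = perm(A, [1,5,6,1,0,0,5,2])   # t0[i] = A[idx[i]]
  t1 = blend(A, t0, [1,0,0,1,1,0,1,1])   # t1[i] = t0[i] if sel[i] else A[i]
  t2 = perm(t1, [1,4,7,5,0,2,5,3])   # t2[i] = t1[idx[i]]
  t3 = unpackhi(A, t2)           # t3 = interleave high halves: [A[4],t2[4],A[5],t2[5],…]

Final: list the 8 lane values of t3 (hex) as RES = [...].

→ t0 |42|0a|bc|42|2d|2d|0a|ea|
→ t1 |42|42|ea|42|2d|0a|0a|ea|
→ t2 |42|2d|ea|0a|42|ea|0a|42|
→ t3 |5e|42|0a|ea|bc|0a|50|42|

RES = [ 0x5e  0x42  0x0a  0xea  0xbc  0x0a  0x50  0x42 ]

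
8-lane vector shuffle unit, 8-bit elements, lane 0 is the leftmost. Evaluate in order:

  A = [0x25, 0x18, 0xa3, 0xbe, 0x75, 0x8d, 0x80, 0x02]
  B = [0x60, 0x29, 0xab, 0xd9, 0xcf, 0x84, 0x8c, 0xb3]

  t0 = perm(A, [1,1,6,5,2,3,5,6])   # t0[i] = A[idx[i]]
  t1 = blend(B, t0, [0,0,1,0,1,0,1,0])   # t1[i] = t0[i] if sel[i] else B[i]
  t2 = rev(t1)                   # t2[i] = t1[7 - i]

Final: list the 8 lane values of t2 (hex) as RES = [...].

RES = [0xb3, 0x8d, 0x84, 0xa3, 0xd9, 0x80, 0x29, 0x60]

→ t0 |18|18|80|8d|a3|be|8d|80|
→ t1 |60|29|80|d9|a3|84|8d|b3|
→ t2 |b3|8d|84|a3|d9|80|29|60|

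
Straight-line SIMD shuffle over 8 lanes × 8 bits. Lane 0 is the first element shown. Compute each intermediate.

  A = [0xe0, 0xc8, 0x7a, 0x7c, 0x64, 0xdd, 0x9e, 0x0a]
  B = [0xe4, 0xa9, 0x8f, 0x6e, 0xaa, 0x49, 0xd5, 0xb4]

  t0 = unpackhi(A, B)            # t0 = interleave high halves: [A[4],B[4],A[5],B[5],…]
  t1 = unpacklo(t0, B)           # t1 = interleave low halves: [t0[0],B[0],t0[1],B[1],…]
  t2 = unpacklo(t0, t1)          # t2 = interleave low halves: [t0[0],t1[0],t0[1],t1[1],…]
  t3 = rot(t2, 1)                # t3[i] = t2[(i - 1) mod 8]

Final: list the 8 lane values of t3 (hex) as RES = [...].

RES = [0xa9, 0x64, 0x64, 0xaa, 0xe4, 0xdd, 0xaa, 0x49]

t0 = [0x64, 0xaa, 0xdd, 0x49, 0x9e, 0xd5, 0x0a, 0xb4]
t1 = [0x64, 0xe4, 0xaa, 0xa9, 0xdd, 0x8f, 0x49, 0x6e]
t2 = [0x64, 0x64, 0xaa, 0xe4, 0xdd, 0xaa, 0x49, 0xa9]
t3 = [0xa9, 0x64, 0x64, 0xaa, 0xe4, 0xdd, 0xaa, 0x49]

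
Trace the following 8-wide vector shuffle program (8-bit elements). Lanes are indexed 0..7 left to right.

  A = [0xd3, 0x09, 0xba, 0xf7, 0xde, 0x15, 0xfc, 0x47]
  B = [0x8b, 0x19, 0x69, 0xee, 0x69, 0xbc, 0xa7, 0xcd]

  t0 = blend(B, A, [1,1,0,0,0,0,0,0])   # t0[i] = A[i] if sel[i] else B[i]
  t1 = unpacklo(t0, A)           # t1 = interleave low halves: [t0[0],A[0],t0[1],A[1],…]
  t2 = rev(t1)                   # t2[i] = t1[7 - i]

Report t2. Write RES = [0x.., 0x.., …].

  t0: d3 09 69 ee 69 bc a7 cd
  t1: d3 d3 09 09 69 ba ee f7
  t2: f7 ee ba 69 09 09 d3 d3

RES = [ 0xf7  0xee  0xba  0x69  0x09  0x09  0xd3  0xd3 ]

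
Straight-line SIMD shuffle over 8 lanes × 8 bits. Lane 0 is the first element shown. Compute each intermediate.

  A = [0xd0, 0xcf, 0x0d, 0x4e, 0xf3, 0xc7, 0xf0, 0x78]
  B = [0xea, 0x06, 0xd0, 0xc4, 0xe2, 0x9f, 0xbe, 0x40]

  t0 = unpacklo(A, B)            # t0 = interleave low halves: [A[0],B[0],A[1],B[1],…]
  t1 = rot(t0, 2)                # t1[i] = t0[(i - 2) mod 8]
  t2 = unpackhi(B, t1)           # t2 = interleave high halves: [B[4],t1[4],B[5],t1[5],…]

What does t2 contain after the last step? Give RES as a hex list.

RES = [ 0xe2  0xcf  0x9f  0x06  0xbe  0x0d  0x40  0xd0 ]

  t0: d0 ea cf 06 0d d0 4e c4
  t1: 4e c4 d0 ea cf 06 0d d0
  t2: e2 cf 9f 06 be 0d 40 d0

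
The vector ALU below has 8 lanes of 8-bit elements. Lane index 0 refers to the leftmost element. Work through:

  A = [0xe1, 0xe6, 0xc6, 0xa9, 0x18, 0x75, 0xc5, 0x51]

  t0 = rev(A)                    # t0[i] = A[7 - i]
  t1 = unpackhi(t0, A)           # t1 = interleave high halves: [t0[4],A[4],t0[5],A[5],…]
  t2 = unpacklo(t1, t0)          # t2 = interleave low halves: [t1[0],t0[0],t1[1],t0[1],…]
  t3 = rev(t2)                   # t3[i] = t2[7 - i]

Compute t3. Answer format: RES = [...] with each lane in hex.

RES = [0x18, 0x75, 0x75, 0xc6, 0xc5, 0x18, 0x51, 0xa9]

→ t0 |51|c5|75|18|a9|c6|e6|e1|
→ t1 |a9|18|c6|75|e6|c5|e1|51|
→ t2 |a9|51|18|c5|c6|75|75|18|
→ t3 |18|75|75|c6|c5|18|51|a9|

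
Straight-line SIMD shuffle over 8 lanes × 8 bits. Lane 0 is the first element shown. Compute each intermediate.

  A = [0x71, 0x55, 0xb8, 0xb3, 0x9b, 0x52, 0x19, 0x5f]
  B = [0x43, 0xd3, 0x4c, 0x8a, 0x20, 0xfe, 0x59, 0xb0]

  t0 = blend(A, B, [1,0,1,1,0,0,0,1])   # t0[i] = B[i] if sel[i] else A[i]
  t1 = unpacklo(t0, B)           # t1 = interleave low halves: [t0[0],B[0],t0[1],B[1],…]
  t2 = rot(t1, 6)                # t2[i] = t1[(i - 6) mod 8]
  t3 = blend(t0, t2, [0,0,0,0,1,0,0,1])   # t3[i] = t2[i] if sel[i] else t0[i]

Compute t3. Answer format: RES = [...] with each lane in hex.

t0 = [0x43, 0x55, 0x4c, 0x8a, 0x9b, 0x52, 0x19, 0xb0]
t1 = [0x43, 0x43, 0x55, 0xd3, 0x4c, 0x4c, 0x8a, 0x8a]
t2 = [0x55, 0xd3, 0x4c, 0x4c, 0x8a, 0x8a, 0x43, 0x43]
t3 = [0x43, 0x55, 0x4c, 0x8a, 0x8a, 0x52, 0x19, 0x43]

RES = [ 0x43  0x55  0x4c  0x8a  0x8a  0x52  0x19  0x43 ]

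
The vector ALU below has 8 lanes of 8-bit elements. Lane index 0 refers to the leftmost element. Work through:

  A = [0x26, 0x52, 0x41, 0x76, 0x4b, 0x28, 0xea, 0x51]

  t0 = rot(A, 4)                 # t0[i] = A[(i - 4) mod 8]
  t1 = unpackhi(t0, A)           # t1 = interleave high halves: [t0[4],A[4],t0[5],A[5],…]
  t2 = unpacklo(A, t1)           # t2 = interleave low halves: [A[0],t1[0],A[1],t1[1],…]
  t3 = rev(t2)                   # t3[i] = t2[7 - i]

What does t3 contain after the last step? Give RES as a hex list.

RES = [0x28, 0x76, 0x52, 0x41, 0x4b, 0x52, 0x26, 0x26]

→ t0 |4b|28|ea|51|26|52|41|76|
→ t1 |26|4b|52|28|41|ea|76|51|
→ t2 |26|26|52|4b|41|52|76|28|
→ t3 |28|76|52|41|4b|52|26|26|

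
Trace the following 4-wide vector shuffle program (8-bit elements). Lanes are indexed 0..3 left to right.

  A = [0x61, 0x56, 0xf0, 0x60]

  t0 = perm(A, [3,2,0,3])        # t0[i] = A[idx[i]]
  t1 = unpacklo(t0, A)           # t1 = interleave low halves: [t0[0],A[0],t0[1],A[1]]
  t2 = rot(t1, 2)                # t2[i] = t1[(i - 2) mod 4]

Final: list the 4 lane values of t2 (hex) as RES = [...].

RES = [0xf0, 0x56, 0x60, 0x61]

  t0: 60 f0 61 60
  t1: 60 61 f0 56
  t2: f0 56 60 61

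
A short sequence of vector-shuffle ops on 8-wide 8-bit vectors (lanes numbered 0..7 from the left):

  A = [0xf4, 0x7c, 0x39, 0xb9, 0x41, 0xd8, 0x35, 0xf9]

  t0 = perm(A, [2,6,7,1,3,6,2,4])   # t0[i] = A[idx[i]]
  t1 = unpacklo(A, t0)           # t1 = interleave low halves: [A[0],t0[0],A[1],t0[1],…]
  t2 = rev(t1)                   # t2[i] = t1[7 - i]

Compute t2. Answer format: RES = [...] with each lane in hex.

→ t0 |39|35|f9|7c|b9|35|39|41|
→ t1 |f4|39|7c|35|39|f9|b9|7c|
→ t2 |7c|b9|f9|39|35|7c|39|f4|

RES = [0x7c, 0xb9, 0xf9, 0x39, 0x35, 0x7c, 0x39, 0xf4]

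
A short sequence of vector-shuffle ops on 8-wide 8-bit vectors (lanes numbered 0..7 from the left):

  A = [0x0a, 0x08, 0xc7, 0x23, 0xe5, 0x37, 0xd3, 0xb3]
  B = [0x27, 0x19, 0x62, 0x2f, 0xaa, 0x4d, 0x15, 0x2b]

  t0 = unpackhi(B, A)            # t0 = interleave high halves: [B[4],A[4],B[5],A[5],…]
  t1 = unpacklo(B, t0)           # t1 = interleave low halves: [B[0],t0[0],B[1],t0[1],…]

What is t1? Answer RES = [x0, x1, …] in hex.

t0 = [0xaa, 0xe5, 0x4d, 0x37, 0x15, 0xd3, 0x2b, 0xb3]
t1 = [0x27, 0xaa, 0x19, 0xe5, 0x62, 0x4d, 0x2f, 0x37]

RES = [ 0x27  0xaa  0x19  0xe5  0x62  0x4d  0x2f  0x37 ]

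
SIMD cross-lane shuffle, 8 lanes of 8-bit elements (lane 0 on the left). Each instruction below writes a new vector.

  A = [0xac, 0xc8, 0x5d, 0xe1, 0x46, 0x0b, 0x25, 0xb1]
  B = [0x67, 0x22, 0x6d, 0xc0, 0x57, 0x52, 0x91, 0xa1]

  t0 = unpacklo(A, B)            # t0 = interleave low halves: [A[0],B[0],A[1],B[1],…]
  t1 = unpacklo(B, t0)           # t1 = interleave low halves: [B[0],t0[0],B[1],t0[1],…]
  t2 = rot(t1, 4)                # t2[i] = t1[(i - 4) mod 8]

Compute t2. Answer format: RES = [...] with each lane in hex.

RES = [0x6d, 0xc8, 0xc0, 0x22, 0x67, 0xac, 0x22, 0x67]

t0 = [0xac, 0x67, 0xc8, 0x22, 0x5d, 0x6d, 0xe1, 0xc0]
t1 = [0x67, 0xac, 0x22, 0x67, 0x6d, 0xc8, 0xc0, 0x22]
t2 = [0x6d, 0xc8, 0xc0, 0x22, 0x67, 0xac, 0x22, 0x67]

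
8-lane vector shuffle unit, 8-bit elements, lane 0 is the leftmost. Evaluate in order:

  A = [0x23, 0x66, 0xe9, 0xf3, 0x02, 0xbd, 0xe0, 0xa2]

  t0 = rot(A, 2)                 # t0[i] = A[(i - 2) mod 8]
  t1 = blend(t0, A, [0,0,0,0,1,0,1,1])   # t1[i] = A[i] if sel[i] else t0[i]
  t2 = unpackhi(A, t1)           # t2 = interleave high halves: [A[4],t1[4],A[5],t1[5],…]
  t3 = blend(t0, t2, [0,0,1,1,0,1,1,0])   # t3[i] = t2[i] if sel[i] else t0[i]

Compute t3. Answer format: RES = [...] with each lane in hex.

RES = [0xe0, 0xa2, 0xbd, 0xf3, 0xe9, 0xe0, 0xa2, 0xbd]

→ t0 |e0|a2|23|66|e9|f3|02|bd|
→ t1 |e0|a2|23|66|02|f3|e0|a2|
→ t2 |02|02|bd|f3|e0|e0|a2|a2|
→ t3 |e0|a2|bd|f3|e9|e0|a2|bd|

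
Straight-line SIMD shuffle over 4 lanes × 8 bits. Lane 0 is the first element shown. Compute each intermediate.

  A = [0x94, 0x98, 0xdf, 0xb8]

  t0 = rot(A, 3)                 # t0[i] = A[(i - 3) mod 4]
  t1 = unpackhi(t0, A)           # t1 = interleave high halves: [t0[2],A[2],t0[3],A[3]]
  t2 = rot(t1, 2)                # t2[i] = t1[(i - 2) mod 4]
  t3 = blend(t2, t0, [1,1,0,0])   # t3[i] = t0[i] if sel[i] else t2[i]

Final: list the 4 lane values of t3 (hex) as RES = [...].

  t0: 98 df b8 94
  t1: b8 df 94 b8
  t2: 94 b8 b8 df
  t3: 98 df b8 df

RES = [ 0x98  0xdf  0xb8  0xdf ]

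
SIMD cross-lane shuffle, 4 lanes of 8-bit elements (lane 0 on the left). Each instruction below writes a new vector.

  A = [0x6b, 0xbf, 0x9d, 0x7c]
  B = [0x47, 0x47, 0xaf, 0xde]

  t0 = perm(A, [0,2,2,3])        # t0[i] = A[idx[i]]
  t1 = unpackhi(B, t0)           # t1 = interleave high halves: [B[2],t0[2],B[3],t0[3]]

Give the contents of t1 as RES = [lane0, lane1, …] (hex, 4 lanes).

t0 = [0x6b, 0x9d, 0x9d, 0x7c]
t1 = [0xaf, 0x9d, 0xde, 0x7c]

RES = [ 0xaf  0x9d  0xde  0x7c ]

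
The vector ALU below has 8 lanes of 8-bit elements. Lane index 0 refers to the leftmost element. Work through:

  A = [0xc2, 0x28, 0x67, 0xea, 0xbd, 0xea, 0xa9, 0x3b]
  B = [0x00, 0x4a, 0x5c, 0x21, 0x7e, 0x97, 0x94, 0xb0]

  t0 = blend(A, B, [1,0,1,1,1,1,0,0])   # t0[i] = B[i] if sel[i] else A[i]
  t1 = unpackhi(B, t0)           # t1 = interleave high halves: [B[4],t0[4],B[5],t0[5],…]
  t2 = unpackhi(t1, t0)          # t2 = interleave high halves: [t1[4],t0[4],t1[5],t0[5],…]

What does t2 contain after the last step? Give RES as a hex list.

t0 = [0x00, 0x28, 0x5c, 0x21, 0x7e, 0x97, 0xa9, 0x3b]
t1 = [0x7e, 0x7e, 0x97, 0x97, 0x94, 0xa9, 0xb0, 0x3b]
t2 = [0x94, 0x7e, 0xa9, 0x97, 0xb0, 0xa9, 0x3b, 0x3b]

RES = [0x94, 0x7e, 0xa9, 0x97, 0xb0, 0xa9, 0x3b, 0x3b]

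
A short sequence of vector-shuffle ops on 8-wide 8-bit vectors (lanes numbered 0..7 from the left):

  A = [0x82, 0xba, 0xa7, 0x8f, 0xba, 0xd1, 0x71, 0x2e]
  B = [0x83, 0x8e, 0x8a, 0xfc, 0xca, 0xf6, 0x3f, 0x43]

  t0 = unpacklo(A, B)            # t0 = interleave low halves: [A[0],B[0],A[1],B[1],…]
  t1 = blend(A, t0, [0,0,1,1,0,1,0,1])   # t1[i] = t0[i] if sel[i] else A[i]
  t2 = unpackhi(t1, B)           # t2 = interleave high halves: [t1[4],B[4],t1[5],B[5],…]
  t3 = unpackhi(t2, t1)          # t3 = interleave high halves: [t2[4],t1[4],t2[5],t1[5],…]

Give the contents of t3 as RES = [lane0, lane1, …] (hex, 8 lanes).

  t0: 82 83 ba 8e a7 8a 8f fc
  t1: 82 ba ba 8e ba 8a 71 fc
  t2: ba ca 8a f6 71 3f fc 43
  t3: 71 ba 3f 8a fc 71 43 fc

RES = [0x71, 0xba, 0x3f, 0x8a, 0xfc, 0x71, 0x43, 0xfc]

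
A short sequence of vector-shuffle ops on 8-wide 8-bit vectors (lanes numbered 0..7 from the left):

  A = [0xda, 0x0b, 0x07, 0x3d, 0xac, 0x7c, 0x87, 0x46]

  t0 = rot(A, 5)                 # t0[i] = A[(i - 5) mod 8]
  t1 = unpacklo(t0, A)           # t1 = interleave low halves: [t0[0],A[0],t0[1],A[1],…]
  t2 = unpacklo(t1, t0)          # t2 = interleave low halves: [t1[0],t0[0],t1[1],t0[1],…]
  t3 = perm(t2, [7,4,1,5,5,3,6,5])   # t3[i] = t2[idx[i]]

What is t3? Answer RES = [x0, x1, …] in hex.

RES = [0x87, 0xac, 0x3d, 0x7c, 0x7c, 0xac, 0x0b, 0x7c]

  t0: 3d ac 7c 87 46 da 0b 07
  t1: 3d da ac 0b 7c 07 87 3d
  t2: 3d 3d da ac ac 7c 0b 87
  t3: 87 ac 3d 7c 7c ac 0b 7c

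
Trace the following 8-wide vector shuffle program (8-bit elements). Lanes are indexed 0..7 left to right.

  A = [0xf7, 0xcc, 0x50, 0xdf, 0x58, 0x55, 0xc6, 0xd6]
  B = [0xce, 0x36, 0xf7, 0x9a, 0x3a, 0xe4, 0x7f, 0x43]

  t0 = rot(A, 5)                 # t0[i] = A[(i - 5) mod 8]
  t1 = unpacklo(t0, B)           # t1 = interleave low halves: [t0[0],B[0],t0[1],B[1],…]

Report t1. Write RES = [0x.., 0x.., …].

  t0: df 58 55 c6 d6 f7 cc 50
  t1: df ce 58 36 55 f7 c6 9a

RES = [0xdf, 0xce, 0x58, 0x36, 0x55, 0xf7, 0xc6, 0x9a]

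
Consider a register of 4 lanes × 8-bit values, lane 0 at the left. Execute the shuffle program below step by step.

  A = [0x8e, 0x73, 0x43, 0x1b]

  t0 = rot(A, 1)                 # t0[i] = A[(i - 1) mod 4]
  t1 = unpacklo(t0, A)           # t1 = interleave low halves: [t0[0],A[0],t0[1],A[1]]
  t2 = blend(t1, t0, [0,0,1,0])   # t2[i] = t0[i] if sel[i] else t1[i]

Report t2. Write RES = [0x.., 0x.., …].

RES = [0x1b, 0x8e, 0x73, 0x73]

→ t0 |1b|8e|73|43|
→ t1 |1b|8e|8e|73|
→ t2 |1b|8e|73|73|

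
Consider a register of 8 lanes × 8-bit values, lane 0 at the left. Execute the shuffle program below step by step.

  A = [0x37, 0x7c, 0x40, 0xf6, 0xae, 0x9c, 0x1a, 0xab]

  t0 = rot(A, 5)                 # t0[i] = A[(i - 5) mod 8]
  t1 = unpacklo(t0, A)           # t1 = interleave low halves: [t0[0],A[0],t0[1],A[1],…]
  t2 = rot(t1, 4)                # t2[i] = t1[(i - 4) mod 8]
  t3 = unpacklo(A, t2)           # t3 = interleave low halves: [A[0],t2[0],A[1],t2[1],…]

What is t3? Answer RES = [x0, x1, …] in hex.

  t0: f6 ae 9c 1a ab 37 7c 40
  t1: f6 37 ae 7c 9c 40 1a f6
  t2: 9c 40 1a f6 f6 37 ae 7c
  t3: 37 9c 7c 40 40 1a f6 f6

RES = [ 0x37  0x9c  0x7c  0x40  0x40  0x1a  0xf6  0xf6 ]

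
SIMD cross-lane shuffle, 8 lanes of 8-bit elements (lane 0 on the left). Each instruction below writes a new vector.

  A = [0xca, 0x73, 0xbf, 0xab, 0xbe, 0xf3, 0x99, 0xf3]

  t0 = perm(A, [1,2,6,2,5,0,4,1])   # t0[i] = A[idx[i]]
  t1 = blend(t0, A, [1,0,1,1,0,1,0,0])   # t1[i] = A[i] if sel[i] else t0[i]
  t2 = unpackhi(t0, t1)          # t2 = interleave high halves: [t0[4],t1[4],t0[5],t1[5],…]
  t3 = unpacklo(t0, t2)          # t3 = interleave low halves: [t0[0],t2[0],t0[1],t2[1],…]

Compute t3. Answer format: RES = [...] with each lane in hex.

→ t0 |73|bf|99|bf|f3|ca|be|73|
→ t1 |ca|bf|bf|ab|f3|f3|be|73|
→ t2 |f3|f3|ca|f3|be|be|73|73|
→ t3 |73|f3|bf|f3|99|ca|bf|f3|

RES = [ 0x73  0xf3  0xbf  0xf3  0x99  0xca  0xbf  0xf3 ]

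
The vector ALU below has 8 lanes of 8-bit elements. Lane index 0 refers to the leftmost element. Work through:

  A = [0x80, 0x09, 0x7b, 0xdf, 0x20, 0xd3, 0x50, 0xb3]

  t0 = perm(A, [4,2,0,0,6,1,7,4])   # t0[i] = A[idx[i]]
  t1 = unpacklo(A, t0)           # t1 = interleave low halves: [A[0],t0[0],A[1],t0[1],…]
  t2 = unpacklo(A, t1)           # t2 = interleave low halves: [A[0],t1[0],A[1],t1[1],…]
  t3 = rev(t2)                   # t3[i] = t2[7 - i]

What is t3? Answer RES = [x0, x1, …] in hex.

  t0: 20 7b 80 80 50 09 b3 20
  t1: 80 20 09 7b 7b 80 df 80
  t2: 80 80 09 20 7b 09 df 7b
  t3: 7b df 09 7b 20 09 80 80

RES = [ 0x7b  0xdf  0x09  0x7b  0x20  0x09  0x80  0x80 ]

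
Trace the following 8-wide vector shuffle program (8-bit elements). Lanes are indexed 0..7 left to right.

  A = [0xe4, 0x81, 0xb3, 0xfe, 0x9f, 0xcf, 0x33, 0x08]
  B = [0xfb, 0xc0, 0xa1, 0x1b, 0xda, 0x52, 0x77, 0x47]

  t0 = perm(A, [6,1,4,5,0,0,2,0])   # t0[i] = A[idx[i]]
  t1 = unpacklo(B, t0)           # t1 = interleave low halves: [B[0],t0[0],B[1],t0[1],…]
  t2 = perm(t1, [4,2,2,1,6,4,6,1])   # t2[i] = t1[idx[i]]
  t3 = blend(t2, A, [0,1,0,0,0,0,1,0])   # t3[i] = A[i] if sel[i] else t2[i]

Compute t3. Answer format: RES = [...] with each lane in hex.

RES = [0xa1, 0x81, 0xc0, 0x33, 0x1b, 0xa1, 0x33, 0x33]

→ t0 |33|81|9f|cf|e4|e4|b3|e4|
→ t1 |fb|33|c0|81|a1|9f|1b|cf|
→ t2 |a1|c0|c0|33|1b|a1|1b|33|
→ t3 |a1|81|c0|33|1b|a1|33|33|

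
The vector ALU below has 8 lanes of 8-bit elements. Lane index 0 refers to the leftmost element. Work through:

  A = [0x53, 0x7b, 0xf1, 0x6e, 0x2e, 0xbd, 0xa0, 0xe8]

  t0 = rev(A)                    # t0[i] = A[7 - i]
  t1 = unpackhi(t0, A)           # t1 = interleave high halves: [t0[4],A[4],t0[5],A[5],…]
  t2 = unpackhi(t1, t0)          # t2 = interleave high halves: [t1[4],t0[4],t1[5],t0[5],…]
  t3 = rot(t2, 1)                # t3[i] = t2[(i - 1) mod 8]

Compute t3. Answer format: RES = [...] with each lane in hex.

t0 = [0xe8, 0xa0, 0xbd, 0x2e, 0x6e, 0xf1, 0x7b, 0x53]
t1 = [0x6e, 0x2e, 0xf1, 0xbd, 0x7b, 0xa0, 0x53, 0xe8]
t2 = [0x7b, 0x6e, 0xa0, 0xf1, 0x53, 0x7b, 0xe8, 0x53]
t3 = [0x53, 0x7b, 0x6e, 0xa0, 0xf1, 0x53, 0x7b, 0xe8]

RES = [ 0x53  0x7b  0x6e  0xa0  0xf1  0x53  0x7b  0xe8 ]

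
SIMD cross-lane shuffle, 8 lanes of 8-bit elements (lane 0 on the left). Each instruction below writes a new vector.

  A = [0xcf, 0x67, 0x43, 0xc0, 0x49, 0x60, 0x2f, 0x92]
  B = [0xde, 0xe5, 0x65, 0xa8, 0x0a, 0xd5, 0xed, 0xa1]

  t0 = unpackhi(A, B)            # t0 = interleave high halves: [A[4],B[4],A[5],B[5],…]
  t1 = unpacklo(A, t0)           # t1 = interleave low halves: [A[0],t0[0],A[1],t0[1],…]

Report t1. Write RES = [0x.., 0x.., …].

  t0: 49 0a 60 d5 2f ed 92 a1
  t1: cf 49 67 0a 43 60 c0 d5

RES = [ 0xcf  0x49  0x67  0x0a  0x43  0x60  0xc0  0xd5 ]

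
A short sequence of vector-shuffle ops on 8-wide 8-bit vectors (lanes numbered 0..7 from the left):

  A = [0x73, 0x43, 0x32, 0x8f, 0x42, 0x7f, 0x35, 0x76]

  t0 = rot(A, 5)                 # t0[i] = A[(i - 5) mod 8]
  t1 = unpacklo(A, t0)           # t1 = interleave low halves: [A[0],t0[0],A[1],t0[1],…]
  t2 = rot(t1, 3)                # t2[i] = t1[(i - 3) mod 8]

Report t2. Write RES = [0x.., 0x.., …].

→ t0 |8f|42|7f|35|76|73|43|32|
→ t1 |73|8f|43|42|32|7f|8f|35|
→ t2 |7f|8f|35|73|8f|43|42|32|

RES = [0x7f, 0x8f, 0x35, 0x73, 0x8f, 0x43, 0x42, 0x32]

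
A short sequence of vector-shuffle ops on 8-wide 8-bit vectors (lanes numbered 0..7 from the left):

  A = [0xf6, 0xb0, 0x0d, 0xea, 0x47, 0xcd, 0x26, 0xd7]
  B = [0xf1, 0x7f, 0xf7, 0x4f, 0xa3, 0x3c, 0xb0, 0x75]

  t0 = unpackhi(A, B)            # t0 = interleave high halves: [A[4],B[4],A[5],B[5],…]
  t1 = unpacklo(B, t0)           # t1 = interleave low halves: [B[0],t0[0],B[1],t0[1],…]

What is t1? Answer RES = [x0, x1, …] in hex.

RES = [0xf1, 0x47, 0x7f, 0xa3, 0xf7, 0xcd, 0x4f, 0x3c]

→ t0 |47|a3|cd|3c|26|b0|d7|75|
→ t1 |f1|47|7f|a3|f7|cd|4f|3c|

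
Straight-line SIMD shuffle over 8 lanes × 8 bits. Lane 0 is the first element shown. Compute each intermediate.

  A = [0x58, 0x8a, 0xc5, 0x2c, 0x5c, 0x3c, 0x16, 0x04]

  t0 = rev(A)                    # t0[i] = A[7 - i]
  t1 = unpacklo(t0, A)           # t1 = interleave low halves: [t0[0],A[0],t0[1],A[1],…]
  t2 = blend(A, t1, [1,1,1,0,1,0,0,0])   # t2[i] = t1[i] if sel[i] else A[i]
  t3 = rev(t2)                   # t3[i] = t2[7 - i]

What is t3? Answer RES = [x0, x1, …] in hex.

RES = [ 0x04  0x16  0x3c  0x3c  0x2c  0x16  0x58  0x04 ]

  t0: 04 16 3c 5c 2c c5 8a 58
  t1: 04 58 16 8a 3c c5 5c 2c
  t2: 04 58 16 2c 3c 3c 16 04
  t3: 04 16 3c 3c 2c 16 58 04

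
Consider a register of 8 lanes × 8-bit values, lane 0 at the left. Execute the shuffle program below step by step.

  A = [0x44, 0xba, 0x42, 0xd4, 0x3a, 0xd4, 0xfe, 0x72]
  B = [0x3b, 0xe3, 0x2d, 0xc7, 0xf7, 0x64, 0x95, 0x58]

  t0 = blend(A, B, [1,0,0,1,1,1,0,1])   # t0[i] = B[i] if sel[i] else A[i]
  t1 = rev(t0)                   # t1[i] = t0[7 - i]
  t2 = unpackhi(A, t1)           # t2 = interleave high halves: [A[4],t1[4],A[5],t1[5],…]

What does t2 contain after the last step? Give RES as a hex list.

→ t0 |3b|ba|42|c7|f7|64|fe|58|
→ t1 |58|fe|64|f7|c7|42|ba|3b|
→ t2 |3a|c7|d4|42|fe|ba|72|3b|

RES = [ 0x3a  0xc7  0xd4  0x42  0xfe  0xba  0x72  0x3b ]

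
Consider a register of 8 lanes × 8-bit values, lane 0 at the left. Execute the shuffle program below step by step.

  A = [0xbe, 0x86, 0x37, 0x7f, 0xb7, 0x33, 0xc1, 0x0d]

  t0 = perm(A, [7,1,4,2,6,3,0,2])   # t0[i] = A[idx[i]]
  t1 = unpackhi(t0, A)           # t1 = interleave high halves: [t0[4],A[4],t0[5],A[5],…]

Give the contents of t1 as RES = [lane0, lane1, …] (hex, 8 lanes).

RES = [0xc1, 0xb7, 0x7f, 0x33, 0xbe, 0xc1, 0x37, 0x0d]

t0 = [0x0d, 0x86, 0xb7, 0x37, 0xc1, 0x7f, 0xbe, 0x37]
t1 = [0xc1, 0xb7, 0x7f, 0x33, 0xbe, 0xc1, 0x37, 0x0d]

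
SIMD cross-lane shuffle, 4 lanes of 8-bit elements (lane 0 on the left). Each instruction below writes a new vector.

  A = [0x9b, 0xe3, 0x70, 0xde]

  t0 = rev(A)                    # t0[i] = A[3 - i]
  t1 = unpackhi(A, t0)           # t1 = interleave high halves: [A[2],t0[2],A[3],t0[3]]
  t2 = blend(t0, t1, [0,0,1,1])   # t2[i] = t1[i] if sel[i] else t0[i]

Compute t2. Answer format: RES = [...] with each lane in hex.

t0 = [0xde, 0x70, 0xe3, 0x9b]
t1 = [0x70, 0xe3, 0xde, 0x9b]
t2 = [0xde, 0x70, 0xde, 0x9b]

RES = [ 0xde  0x70  0xde  0x9b ]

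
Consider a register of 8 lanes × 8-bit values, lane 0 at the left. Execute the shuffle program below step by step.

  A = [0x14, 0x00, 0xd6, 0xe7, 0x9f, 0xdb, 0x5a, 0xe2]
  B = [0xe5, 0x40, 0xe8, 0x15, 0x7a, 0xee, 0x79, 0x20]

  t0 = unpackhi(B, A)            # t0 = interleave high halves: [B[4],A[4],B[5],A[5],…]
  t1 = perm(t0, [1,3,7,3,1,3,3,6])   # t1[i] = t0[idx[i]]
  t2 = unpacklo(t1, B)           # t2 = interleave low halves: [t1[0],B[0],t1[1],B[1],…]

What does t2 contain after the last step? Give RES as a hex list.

→ t0 |7a|9f|ee|db|79|5a|20|e2|
→ t1 |9f|db|e2|db|9f|db|db|20|
→ t2 |9f|e5|db|40|e2|e8|db|15|

RES = [0x9f, 0xe5, 0xdb, 0x40, 0xe2, 0xe8, 0xdb, 0x15]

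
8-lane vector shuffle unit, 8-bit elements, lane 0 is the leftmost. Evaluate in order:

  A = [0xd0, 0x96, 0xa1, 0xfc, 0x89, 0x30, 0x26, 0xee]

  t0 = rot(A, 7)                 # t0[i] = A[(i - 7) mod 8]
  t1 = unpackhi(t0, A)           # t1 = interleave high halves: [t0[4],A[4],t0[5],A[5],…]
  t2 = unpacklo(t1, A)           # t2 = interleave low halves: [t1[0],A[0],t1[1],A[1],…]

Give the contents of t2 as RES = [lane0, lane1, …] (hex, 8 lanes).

  t0: 96 a1 fc 89 30 26 ee d0
  t1: 30 89 26 30 ee 26 d0 ee
  t2: 30 d0 89 96 26 a1 30 fc

RES = [ 0x30  0xd0  0x89  0x96  0x26  0xa1  0x30  0xfc ]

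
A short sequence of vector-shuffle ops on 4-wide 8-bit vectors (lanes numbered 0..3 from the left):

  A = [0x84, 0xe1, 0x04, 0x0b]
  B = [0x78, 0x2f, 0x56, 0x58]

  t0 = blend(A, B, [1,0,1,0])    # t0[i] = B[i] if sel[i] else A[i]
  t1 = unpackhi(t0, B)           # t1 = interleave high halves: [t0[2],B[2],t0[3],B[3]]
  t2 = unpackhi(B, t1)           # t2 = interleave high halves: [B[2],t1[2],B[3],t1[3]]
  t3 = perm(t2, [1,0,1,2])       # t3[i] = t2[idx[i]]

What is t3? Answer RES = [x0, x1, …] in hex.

RES = [ 0x0b  0x56  0x0b  0x58 ]

→ t0 |78|e1|56|0b|
→ t1 |56|56|0b|58|
→ t2 |56|0b|58|58|
→ t3 |0b|56|0b|58|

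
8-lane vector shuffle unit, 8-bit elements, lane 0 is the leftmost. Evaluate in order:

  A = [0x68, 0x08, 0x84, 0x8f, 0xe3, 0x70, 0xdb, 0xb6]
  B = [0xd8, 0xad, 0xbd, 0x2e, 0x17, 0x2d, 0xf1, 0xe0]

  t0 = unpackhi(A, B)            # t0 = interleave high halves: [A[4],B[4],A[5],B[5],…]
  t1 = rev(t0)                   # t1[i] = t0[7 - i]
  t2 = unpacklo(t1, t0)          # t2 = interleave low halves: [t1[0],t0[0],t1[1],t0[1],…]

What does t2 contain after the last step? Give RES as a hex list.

RES = [ 0xe0  0xe3  0xb6  0x17  0xf1  0x70  0xdb  0x2d ]

→ t0 |e3|17|70|2d|db|f1|b6|e0|
→ t1 |e0|b6|f1|db|2d|70|17|e3|
→ t2 |e0|e3|b6|17|f1|70|db|2d|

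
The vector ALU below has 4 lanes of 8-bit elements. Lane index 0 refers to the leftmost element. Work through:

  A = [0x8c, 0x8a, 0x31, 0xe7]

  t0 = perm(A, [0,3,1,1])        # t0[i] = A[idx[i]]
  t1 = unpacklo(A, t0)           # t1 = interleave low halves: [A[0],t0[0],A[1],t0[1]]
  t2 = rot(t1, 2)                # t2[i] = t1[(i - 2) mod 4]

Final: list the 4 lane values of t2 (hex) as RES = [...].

t0 = [0x8c, 0xe7, 0x8a, 0x8a]
t1 = [0x8c, 0x8c, 0x8a, 0xe7]
t2 = [0x8a, 0xe7, 0x8c, 0x8c]

RES = [ 0x8a  0xe7  0x8c  0x8c ]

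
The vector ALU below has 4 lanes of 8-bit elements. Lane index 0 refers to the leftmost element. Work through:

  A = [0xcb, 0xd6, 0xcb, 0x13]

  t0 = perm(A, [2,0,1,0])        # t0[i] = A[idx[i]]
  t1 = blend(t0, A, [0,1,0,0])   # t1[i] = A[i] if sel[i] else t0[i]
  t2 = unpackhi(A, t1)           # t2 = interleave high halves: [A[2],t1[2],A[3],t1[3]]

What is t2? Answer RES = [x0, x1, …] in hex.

→ t0 |cb|cb|d6|cb|
→ t1 |cb|d6|d6|cb|
→ t2 |cb|d6|13|cb|

RES = [0xcb, 0xd6, 0x13, 0xcb]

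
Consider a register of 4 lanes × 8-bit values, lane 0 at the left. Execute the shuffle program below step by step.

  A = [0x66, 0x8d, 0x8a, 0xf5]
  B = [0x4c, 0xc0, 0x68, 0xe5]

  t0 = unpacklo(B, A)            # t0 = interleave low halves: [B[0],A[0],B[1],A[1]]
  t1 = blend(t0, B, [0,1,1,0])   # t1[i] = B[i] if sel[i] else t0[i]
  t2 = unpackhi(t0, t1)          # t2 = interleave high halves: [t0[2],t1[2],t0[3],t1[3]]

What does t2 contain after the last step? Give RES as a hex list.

t0 = [0x4c, 0x66, 0xc0, 0x8d]
t1 = [0x4c, 0xc0, 0x68, 0x8d]
t2 = [0xc0, 0x68, 0x8d, 0x8d]

RES = [0xc0, 0x68, 0x8d, 0x8d]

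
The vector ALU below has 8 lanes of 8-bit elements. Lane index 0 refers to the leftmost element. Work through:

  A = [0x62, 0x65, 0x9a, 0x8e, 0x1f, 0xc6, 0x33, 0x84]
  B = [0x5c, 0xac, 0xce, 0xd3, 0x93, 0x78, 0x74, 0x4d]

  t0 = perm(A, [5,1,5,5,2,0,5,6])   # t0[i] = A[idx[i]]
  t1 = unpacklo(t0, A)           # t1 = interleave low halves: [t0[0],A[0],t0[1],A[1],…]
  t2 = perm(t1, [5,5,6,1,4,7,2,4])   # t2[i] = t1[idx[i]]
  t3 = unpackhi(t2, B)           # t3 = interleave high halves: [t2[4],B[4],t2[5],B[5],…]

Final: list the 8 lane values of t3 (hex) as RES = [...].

RES = [0xc6, 0x93, 0x8e, 0x78, 0x65, 0x74, 0xc6, 0x4d]

→ t0 |c6|65|c6|c6|9a|62|c6|33|
→ t1 |c6|62|65|65|c6|9a|c6|8e|
→ t2 |9a|9a|c6|62|c6|8e|65|c6|
→ t3 |c6|93|8e|78|65|74|c6|4d|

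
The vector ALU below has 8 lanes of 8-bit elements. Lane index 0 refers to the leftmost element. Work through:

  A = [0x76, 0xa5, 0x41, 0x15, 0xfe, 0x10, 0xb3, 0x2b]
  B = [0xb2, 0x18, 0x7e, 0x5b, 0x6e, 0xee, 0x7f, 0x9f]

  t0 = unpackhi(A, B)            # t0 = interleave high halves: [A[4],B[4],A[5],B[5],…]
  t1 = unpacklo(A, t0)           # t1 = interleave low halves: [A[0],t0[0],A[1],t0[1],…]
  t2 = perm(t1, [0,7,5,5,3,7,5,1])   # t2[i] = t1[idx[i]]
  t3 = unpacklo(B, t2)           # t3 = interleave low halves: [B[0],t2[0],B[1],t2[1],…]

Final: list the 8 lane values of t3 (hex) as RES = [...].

RES = [0xb2, 0x76, 0x18, 0xee, 0x7e, 0x10, 0x5b, 0x10]

  t0: fe 6e 10 ee b3 7f 2b 9f
  t1: 76 fe a5 6e 41 10 15 ee
  t2: 76 ee 10 10 6e ee 10 fe
  t3: b2 76 18 ee 7e 10 5b 10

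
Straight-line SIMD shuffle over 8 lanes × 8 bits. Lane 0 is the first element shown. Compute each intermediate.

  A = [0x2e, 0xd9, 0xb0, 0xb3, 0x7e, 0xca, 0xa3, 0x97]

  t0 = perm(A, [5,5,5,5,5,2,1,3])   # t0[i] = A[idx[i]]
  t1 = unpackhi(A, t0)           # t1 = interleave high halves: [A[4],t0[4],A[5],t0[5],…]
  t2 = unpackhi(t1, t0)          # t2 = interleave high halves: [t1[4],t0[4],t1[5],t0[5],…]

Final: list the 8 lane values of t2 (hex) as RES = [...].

RES = [0xa3, 0xca, 0xd9, 0xb0, 0x97, 0xd9, 0xb3, 0xb3]

t0 = [0xca, 0xca, 0xca, 0xca, 0xca, 0xb0, 0xd9, 0xb3]
t1 = [0x7e, 0xca, 0xca, 0xb0, 0xa3, 0xd9, 0x97, 0xb3]
t2 = [0xa3, 0xca, 0xd9, 0xb0, 0x97, 0xd9, 0xb3, 0xb3]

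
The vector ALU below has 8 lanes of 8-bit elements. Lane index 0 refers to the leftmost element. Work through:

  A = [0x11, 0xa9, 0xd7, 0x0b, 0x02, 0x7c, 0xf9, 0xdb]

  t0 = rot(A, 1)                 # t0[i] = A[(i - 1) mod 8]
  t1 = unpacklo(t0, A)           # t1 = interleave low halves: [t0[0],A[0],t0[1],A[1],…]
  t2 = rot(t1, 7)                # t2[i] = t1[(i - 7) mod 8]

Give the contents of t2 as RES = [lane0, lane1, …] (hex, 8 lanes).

RES = [0x11, 0x11, 0xa9, 0xa9, 0xd7, 0xd7, 0x0b, 0xdb]

→ t0 |db|11|a9|d7|0b|02|7c|f9|
→ t1 |db|11|11|a9|a9|d7|d7|0b|
→ t2 |11|11|a9|a9|d7|d7|0b|db|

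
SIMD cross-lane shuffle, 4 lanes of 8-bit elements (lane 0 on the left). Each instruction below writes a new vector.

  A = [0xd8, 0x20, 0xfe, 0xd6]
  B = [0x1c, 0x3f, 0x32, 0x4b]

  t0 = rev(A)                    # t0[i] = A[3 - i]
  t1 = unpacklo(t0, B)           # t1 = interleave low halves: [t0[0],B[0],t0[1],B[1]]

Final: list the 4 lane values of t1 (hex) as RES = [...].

RES = [0xd6, 0x1c, 0xfe, 0x3f]

→ t0 |d6|fe|20|d8|
→ t1 |d6|1c|fe|3f|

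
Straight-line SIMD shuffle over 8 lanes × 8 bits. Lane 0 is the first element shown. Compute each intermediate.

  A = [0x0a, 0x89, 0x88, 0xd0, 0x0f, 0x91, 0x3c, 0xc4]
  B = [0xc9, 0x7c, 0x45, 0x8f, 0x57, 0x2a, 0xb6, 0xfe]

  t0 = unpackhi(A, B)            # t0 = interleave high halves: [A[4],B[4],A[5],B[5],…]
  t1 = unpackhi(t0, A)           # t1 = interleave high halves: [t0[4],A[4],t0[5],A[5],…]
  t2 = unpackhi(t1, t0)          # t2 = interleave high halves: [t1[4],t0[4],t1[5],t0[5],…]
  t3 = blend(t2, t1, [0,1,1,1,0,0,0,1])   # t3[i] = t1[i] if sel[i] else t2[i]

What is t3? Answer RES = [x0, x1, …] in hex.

→ t0 |0f|57|91|2a|3c|b6|c4|fe|
→ t1 |3c|0f|b6|91|c4|3c|fe|c4|
→ t2 |c4|3c|3c|b6|fe|c4|c4|fe|
→ t3 |c4|0f|b6|91|fe|c4|c4|c4|

RES = [0xc4, 0x0f, 0xb6, 0x91, 0xfe, 0xc4, 0xc4, 0xc4]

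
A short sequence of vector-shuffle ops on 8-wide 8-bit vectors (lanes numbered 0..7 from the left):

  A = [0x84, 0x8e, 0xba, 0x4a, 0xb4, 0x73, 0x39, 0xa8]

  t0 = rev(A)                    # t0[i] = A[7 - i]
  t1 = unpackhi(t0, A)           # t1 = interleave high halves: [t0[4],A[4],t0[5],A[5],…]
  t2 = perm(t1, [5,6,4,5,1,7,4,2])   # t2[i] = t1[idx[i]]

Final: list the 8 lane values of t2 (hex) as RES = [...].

RES = [ 0x39  0x84  0x8e  0x39  0xb4  0xa8  0x8e  0xba ]

  t0: a8 39 73 b4 4a ba 8e 84
  t1: 4a b4 ba 73 8e 39 84 a8
  t2: 39 84 8e 39 b4 a8 8e ba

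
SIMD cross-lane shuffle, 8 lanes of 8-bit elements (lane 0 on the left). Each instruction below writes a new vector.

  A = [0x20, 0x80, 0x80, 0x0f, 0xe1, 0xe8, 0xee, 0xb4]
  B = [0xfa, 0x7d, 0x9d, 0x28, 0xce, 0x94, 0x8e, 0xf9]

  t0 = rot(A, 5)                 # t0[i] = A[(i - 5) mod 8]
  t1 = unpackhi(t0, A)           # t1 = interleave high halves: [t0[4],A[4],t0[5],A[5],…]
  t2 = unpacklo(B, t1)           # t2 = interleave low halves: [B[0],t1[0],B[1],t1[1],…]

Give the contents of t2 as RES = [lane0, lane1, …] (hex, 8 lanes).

  t0: 0f e1 e8 ee b4 20 80 80
  t1: b4 e1 20 e8 80 ee 80 b4
  t2: fa b4 7d e1 9d 20 28 e8

RES = [0xfa, 0xb4, 0x7d, 0xe1, 0x9d, 0x20, 0x28, 0xe8]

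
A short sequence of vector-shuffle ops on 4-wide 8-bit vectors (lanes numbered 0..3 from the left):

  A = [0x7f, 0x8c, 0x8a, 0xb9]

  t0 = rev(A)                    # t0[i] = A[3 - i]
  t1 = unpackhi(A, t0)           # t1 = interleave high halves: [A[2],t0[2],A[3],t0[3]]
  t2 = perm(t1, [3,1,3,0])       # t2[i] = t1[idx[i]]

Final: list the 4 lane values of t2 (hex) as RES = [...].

  t0: b9 8a 8c 7f
  t1: 8a 8c b9 7f
  t2: 7f 8c 7f 8a

RES = [ 0x7f  0x8c  0x7f  0x8a ]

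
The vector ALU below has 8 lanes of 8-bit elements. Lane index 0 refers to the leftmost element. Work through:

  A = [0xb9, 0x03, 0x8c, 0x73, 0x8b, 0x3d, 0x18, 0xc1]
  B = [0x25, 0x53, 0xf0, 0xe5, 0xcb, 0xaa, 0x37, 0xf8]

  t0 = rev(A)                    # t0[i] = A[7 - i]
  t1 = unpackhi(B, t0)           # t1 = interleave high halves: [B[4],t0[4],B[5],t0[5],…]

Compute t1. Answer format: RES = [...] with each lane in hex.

RES = [ 0xcb  0x73  0xaa  0x8c  0x37  0x03  0xf8  0xb9 ]

  t0: c1 18 3d 8b 73 8c 03 b9
  t1: cb 73 aa 8c 37 03 f8 b9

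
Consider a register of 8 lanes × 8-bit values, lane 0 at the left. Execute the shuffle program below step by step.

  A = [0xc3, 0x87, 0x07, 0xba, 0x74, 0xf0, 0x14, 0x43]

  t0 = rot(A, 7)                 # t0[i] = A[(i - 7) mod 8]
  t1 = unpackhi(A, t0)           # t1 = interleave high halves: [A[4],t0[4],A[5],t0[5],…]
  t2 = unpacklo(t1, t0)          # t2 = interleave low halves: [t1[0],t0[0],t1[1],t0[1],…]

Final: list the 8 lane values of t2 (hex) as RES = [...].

RES = [ 0x74  0x87  0xf0  0x07  0xf0  0xba  0x14  0x74 ]

t0 = [0x87, 0x07, 0xba, 0x74, 0xf0, 0x14, 0x43, 0xc3]
t1 = [0x74, 0xf0, 0xf0, 0x14, 0x14, 0x43, 0x43, 0xc3]
t2 = [0x74, 0x87, 0xf0, 0x07, 0xf0, 0xba, 0x14, 0x74]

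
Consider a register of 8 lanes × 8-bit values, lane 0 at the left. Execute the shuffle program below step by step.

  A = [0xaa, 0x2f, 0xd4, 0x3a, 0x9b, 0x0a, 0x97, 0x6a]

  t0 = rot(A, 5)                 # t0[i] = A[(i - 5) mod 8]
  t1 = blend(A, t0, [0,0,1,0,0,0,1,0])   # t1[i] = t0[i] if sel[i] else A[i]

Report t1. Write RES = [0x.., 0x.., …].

RES = [ 0xaa  0x2f  0x0a  0x3a  0x9b  0x0a  0x2f  0x6a ]

→ t0 |3a|9b|0a|97|6a|aa|2f|d4|
→ t1 |aa|2f|0a|3a|9b|0a|2f|6a|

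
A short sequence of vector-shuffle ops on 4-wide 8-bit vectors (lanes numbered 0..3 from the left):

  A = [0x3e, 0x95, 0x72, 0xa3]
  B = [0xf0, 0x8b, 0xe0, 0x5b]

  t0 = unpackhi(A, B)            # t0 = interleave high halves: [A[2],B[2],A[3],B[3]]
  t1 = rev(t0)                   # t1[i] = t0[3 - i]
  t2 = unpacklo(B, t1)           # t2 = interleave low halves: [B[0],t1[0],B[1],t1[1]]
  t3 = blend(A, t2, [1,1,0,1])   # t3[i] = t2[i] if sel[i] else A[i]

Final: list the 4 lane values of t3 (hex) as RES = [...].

→ t0 |72|e0|a3|5b|
→ t1 |5b|a3|e0|72|
→ t2 |f0|5b|8b|a3|
→ t3 |f0|5b|72|a3|

RES = [0xf0, 0x5b, 0x72, 0xa3]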